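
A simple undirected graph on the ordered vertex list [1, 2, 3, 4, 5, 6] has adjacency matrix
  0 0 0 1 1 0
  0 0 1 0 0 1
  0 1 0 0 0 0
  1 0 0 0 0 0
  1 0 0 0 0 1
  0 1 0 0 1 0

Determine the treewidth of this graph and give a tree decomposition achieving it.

Treewidth 1.
One optimal decomposition is:
Bags: B1 = {2, 3}  B2 = {2, 6}  B3 = {5, 6}  B4 = {1, 5}  B5 = {1, 4}
Tree: B1–B2, B2–B3, B3–B4, B4–B5

The largest bag has 2 vertices, giving width 1; this decomposition certifies tw(G) ≤ 1. Any graph with an edge has treewidth ≥ 1, and G has the edge 3–2. The upper and lower bounds meet at 1, so that is the treewidth.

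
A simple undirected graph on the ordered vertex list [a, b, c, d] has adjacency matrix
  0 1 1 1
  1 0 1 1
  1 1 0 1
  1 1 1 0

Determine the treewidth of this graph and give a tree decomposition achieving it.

With just one bag of size 4, the width is 4 − 1 = 3, so tw(G) ≤ 3. On the other hand G contains the 4-clique {a, b, c, d}. A clique must lie in a single bag of any decomposition, so no decomposition can have width below 3. Hence tw(G) = 3 exactly.

Treewidth 3.
One such decomposition:
Bags: B1 = {a, b, c, d}
Tree: (single bag)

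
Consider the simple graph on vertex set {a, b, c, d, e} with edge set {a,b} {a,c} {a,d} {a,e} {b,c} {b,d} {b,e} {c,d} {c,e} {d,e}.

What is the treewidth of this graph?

A width-4 tree decomposition is:
Bags: B1 = {a, b, c, d, e}
Tree: (single bag)
With just one bag of size 5, the width is 5 − 1 = 4, so tw(G) ≤ 4. For the lower bound, the 5 vertices {a, b, c, d, e} are pairwise adjacent, and any tree decomposition puts a clique entirely inside one bag — forcing width ≥ 4. Hence tw(G) = 4 exactly.

4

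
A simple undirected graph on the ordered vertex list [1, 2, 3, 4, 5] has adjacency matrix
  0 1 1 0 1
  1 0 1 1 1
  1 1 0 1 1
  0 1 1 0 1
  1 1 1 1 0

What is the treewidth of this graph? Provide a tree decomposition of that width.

Every bag has size at most 4, so the width is 4 − 1 = 3 and tw(G) ≤ 3. For the lower bound, the 4 vertices {1, 2, 3, 5} are pairwise adjacent, and any tree decomposition puts a clique entirely inside one bag — forcing width ≥ 3. Therefore the treewidth is 3.

Treewidth 3.
Bags: B1 = {2, 3, 4, 5}  B2 = {1, 2, 3, 5}
Tree: B1–B2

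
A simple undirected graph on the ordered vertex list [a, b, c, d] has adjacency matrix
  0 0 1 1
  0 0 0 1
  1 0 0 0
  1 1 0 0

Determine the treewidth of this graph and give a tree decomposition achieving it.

Each bag holds 2 vertices, so the decomposition has width 1, which upper-bounds the treewidth. G has an edge, so its treewidth is at least 1. Combining the bounds, tw(G) = 1.

Treewidth 1.
Bags: B1 = {b, d}  B2 = {a, d}  B3 = {a, c}
Tree: B1–B2, B2–B3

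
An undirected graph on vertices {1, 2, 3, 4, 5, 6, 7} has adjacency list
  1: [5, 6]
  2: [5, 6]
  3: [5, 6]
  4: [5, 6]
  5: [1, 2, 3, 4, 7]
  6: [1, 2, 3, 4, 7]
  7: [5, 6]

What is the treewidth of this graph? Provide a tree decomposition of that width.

The largest bag has 3 vertices, giving width 2; this decomposition certifies tw(G) ≤ 2. For the lower bound, G contains the cycle 6–1–5–3–6, so G is not a forest; only forests have treewidth ≤ 1, hence tw(G) ≥ 2. The upper and lower bounds meet at 2, so that is the treewidth.

Treewidth 2.
One such decomposition:
Bags: B1 = {1, 5, 6}  B2 = {3, 5, 6}  B3 = {4, 5, 6}  B4 = {5, 6, 7}  B5 = {2, 5, 6}
Tree: B1–B2, B2–B3, B3–B4, B4–B5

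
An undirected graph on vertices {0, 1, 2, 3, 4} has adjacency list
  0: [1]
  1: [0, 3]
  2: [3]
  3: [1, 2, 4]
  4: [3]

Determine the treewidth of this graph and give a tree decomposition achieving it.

Every bag has size at most 2, so the width is 2 − 1 = 1 and tw(G) ≤ 1. Any graph with an edge has treewidth ≥ 1, and G has the edge 4–3. Combining the bounds, tw(G) = 1.

Treewidth 1.
One optimal decomposition is:
Bags: B1 = {3, 4}  B2 = {2, 3}  B3 = {1, 3}  B4 = {0, 1}
Tree: B1–B2, B2–B3, B3–B4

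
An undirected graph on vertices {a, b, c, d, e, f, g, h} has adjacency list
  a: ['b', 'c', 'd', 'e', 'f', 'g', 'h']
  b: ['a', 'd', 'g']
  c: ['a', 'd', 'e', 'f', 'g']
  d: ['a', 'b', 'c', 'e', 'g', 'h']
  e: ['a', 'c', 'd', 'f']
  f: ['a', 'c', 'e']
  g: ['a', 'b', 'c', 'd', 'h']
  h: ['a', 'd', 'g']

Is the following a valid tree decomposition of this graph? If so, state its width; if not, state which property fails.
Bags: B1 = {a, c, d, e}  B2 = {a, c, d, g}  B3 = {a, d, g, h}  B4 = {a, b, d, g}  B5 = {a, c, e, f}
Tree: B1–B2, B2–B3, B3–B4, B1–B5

Vertex coverage: the bags together contain {a, b, c, d, e, f, g, h}, the full vertex set. Edge coverage: each edge of G has both endpoints in at least one bag. Running intersection: for every vertex, the bags containing it form a connected subtree. All three properties hold, so this is a valid tree decomposition of width max|bag| − 1 = 3, and hence tw(G) ≤ 3.

Yes; width 3.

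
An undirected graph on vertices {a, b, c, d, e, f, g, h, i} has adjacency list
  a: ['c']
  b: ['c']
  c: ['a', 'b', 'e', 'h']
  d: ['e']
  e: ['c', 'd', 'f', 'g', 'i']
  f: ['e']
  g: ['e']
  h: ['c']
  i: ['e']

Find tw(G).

A width-1 tree decomposition is:
Bags: B1 = {a, c}  B2 = {c, e}  B3 = {b, c}  B4 = {e, i}  B5 = {d, e}  B6 = {e, g}  B7 = {e, f}  B8 = {c, h}
Tree: B1–B2, B2–B3, B2–B4, B4–B5, B4–B6, B6–B7, B2–B8
The largest bag has 2 vertices, giving width 1; this decomposition certifies tw(G) ≤ 1. Any graph with an edge has treewidth ≥ 1, and G has the edge a–c. The upper and lower bounds meet at 1, so that is the treewidth.

1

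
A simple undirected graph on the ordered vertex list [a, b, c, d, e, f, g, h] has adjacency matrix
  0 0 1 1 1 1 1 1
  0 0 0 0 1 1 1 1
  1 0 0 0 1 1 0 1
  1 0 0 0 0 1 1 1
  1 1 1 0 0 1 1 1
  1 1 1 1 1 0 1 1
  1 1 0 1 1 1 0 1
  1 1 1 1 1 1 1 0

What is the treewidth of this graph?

A width-4 tree decomposition is:
Bags: B1 = {b, e, f, g, h}  B2 = {a, e, f, g, h}  B3 = {a, d, f, g, h}  B4 = {a, c, e, f, h}
Tree: B1–B2, B2–B3, B2–B4
The largest bag has 5 vertices, giving width 4; this decomposition certifies tw(G) ≤ 4. Conversely, {a, d, f, g, h} is a clique of size 5, and the vertices of any clique must share a bag in every tree decomposition; so some bag has ≥ 5 vertices and tw(G) ≥ 4. The upper and lower bounds meet at 4, so that is the treewidth.

4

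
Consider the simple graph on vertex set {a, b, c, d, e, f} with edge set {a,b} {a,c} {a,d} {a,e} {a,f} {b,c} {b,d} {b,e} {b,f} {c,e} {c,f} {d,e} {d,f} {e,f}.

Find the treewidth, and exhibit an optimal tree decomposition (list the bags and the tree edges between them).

Treewidth 4.
Bags: B1 = {a, b, c, e, f}  B2 = {a, b, d, e, f}
Tree: B1–B2

Each bag holds 5 vertices, so the decomposition has width 4, which upper-bounds the treewidth. Conversely, {a, b, d, e, f} is a clique of size 5, and the vertices of any clique must share a bag in every tree decomposition; so some bag has ≥ 5 vertices and tw(G) ≥ 4. Hence tw(G) = 4 exactly.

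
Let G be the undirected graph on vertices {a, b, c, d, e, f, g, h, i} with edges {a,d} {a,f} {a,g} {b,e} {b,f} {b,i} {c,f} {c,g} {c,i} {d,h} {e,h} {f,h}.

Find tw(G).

A width-3 tree decomposition is:
Bags: B1 = {a, d, e, h}  B2 = {a, e, f, h}  B3 = {a, b, e, f}  B4 = {a, b, f, g}  B5 = {b, c, f, g}  B6 = {b, c, g, i}
Tree: B1–B2, B2–B3, B3–B4, B4–B5, B5–B6
The largest bag has 4 vertices, giving width 3; this decomposition certifies tw(G) ≤ 3. For the lower bound: the 4 vertex sets {d,e,h}, {a}, {f}, {b,c,g,i} are disjoint, each induces a connected subgraph, and every pair is joined by at least one edge of G. Contracting each set to a single vertex therefore yields K_{4} as a minor, and since treewidth is minor-monotone, tw(G) ≥ tw(K_{4}) = 3. Hence tw(G) = 3 exactly.

3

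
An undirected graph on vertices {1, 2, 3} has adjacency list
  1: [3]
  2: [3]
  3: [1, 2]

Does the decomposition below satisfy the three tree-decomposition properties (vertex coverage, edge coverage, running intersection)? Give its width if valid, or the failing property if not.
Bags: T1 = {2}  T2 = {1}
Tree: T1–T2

A tree decomposition must satisfy three properties: every vertex lies in some bag; for every edge, both endpoints lie together in some bag; and for every vertex, the bags containing it form a connected subtree. Here vertex 3 appears in no bag, so the decomposition is invalid.

No — vertex 3 appears in no bag.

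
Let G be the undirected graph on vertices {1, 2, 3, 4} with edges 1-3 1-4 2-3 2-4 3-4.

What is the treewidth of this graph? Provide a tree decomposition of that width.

Every bag has size at most 3, so the width is 3 − 1 = 2 and tw(G) ≤ 2. On the other hand G contains the 3-clique {1, 3, 4}. A clique must lie in a single bag of any decomposition, so no decomposition can have width below 2. Combining the bounds, tw(G) = 2.

Treewidth 2.
One optimal decomposition is:
Bags: B1 = {1, 3, 4}  B2 = {2, 3, 4}
Tree: B1–B2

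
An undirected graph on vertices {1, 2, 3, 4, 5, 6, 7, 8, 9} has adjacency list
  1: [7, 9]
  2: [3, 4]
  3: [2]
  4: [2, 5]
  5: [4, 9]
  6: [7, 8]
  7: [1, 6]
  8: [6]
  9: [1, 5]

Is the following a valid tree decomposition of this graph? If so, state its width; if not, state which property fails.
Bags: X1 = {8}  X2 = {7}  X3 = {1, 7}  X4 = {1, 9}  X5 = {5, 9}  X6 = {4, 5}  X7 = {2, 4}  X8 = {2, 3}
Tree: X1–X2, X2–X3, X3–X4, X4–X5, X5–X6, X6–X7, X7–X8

A tree decomposition must satisfy three properties: every vertex lies in some bag; for every edge, both endpoints lie together in some bag; and for every vertex, the bags containing it form a connected subtree. Here vertex 6 appears in no bag, so the decomposition is invalid.

No — vertex 6 appears in no bag.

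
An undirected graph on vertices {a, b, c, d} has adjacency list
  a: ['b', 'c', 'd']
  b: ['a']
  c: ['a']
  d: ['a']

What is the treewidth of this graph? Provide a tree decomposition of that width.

Treewidth 1.
One optimal decomposition is:
Bags: B1 = {a, c}  B2 = {a, b}  B3 = {a, d}
Tree: B1–B2, B2–B3

Every bag has size at most 2, so the width is 2 − 1 = 1 and tw(G) ≤ 1. G has an edge, so its treewidth is at least 1. The upper and lower bounds meet at 1, so that is the treewidth.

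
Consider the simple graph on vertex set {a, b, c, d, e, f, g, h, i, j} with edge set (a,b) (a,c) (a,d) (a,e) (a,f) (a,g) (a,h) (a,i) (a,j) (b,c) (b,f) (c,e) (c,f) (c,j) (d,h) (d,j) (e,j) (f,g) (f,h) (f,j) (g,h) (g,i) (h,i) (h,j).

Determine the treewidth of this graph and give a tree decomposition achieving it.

Treewidth 3.
One optimal decomposition is:
Bags: B1 = {a, b, c, f}  B2 = {a, c, f, j}  B3 = {a, c, e, j}  B4 = {a, f, h, j}  B5 = {a, f, g, h}  B6 = {a, d, h, j}  B7 = {a, g, h, i}
Tree: B1–B2, B2–B3, B2–B4, B4–B5, B4–B6, B5–B7

Every bag has size at most 4, so the width is 4 − 1 = 3 and tw(G) ≤ 3. On the other hand G contains the 4-clique {a, d, h, j}. A clique must lie in a single bag of any decomposition, so no decomposition can have width below 3. Hence tw(G) = 3 exactly.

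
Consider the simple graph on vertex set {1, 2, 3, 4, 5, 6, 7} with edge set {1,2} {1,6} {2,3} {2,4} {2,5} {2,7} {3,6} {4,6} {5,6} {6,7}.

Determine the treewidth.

2

A width-2 tree decomposition is:
Bags: B1 = {2, 3, 6}  B2 = {2, 4, 6}  B3 = {2, 5, 6}  B4 = {2, 6, 7}  B5 = {1, 2, 6}
Tree: B1–B2, B2–B3, B3–B4, B4–B5
The largest bag has 3 vertices, giving width 2; this decomposition certifies tw(G) ≤ 2. For the lower bound, G contains the cycle 2–3–6–4–2, so G is not a forest; only forests have treewidth ≤ 1, hence tw(G) ≥ 2. Combining the bounds, tw(G) = 2.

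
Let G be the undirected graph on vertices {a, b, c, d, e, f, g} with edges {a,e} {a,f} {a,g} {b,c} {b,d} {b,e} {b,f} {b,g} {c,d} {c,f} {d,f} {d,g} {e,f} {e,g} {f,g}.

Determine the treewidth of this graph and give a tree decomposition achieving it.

Treewidth 3.
One such decomposition:
Bags: B1 = {b, e, f, g}  B2 = {a, e, f, g}  B3 = {b, d, f, g}  B4 = {b, c, d, f}
Tree: B1–B2, B1–B3, B3–B4

Each bag holds 4 vertices, so the decomposition has width 3, which upper-bounds the treewidth. For the lower bound, the 4 vertices {b, d, f, g} are pairwise adjacent, and any tree decomposition puts a clique entirely inside one bag — forcing width ≥ 3. Hence tw(G) = 3 exactly.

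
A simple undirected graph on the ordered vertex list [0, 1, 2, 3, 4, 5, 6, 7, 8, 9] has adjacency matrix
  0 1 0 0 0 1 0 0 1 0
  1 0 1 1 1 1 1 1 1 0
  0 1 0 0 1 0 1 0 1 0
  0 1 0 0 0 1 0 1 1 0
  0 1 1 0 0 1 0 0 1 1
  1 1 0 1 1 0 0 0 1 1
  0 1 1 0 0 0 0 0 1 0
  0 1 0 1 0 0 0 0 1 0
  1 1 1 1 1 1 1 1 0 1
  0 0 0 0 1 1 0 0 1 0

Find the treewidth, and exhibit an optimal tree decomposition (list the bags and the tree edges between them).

Each bag holds 4 vertices, so the decomposition has width 3, which upper-bounds the treewidth. Conversely, {1, 2, 4, 8} is a clique of size 4, and the vertices of any clique must share a bag in every tree decomposition; so some bag has ≥ 4 vertices and tw(G) ≥ 3. Therefore the treewidth is 3.

Treewidth 3.
One such decomposition:
Bags: B1 = {1, 4, 5, 8}  B2 = {1, 3, 5, 8}  B3 = {4, 5, 8, 9}  B4 = {1, 3, 7, 8}  B5 = {1, 2, 4, 8}  B6 = {0, 1, 5, 8}  B7 = {1, 2, 6, 8}
Tree: B1–B2, B1–B3, B2–B4, B1–B5, B2–B6, B5–B7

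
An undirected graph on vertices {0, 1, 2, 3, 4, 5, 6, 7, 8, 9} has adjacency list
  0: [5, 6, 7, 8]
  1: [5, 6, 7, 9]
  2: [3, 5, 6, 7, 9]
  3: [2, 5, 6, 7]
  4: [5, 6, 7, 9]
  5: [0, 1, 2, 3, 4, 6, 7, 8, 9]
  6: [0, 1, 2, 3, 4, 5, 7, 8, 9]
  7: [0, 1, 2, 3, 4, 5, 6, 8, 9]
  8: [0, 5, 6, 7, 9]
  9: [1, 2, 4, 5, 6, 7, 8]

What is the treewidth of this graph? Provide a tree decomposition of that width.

Treewidth 4.
One such decomposition:
Bags: B1 = {4, 5, 6, 7, 9}  B2 = {5, 6, 7, 8, 9}  B3 = {2, 5, 6, 7, 9}  B4 = {0, 5, 6, 7, 8}  B5 = {1, 5, 6, 7, 9}  B6 = {2, 3, 5, 6, 7}
Tree: B1–B2, B1–B3, B2–B4, B2–B5, B3–B6

Each bag holds 5 vertices, so the decomposition has width 4, which upper-bounds the treewidth. Conversely, {0, 5, 6, 7, 8} is a clique of size 5, and the vertices of any clique must share a bag in every tree decomposition; so some bag has ≥ 5 vertices and tw(G) ≥ 4. The upper and lower bounds meet at 4, so that is the treewidth.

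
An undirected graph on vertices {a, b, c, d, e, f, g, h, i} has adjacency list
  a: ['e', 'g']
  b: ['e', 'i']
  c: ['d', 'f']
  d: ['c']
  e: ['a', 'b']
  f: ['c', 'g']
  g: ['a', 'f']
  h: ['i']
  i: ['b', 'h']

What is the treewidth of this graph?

A width-1 tree decomposition is:
Bags: B1 = {c, d}  B2 = {c, f}  B3 = {f, g}  B4 = {a, g}  B5 = {a, e}  B6 = {b, e}  B7 = {b, i}  B8 = {h, i}
Tree: B1–B2, B2–B3, B3–B4, B4–B5, B5–B6, B6–B7, B7–B8
The largest bag has 2 vertices, giving width 1; this decomposition certifies tw(G) ≤ 1. Any graph with an edge has treewidth ≥ 1, and G has the edge d–c. The upper and lower bounds meet at 1, so that is the treewidth.

1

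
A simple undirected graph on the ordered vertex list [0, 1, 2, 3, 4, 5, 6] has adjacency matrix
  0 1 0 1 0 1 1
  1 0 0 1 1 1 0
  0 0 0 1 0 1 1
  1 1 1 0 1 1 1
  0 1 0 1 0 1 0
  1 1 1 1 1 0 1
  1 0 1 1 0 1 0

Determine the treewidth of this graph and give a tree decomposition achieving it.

The largest bag has 4 vertices, giving width 3; this decomposition certifies tw(G) ≤ 3. On the other hand G contains the 4-clique {0, 1, 3, 5}. A clique must lie in a single bag of any decomposition, so no decomposition can have width below 3. The upper and lower bounds meet at 3, so that is the treewidth.

Treewidth 3.
Bags: B1 = {1, 3, 4, 5}  B2 = {0, 1, 3, 5}  B3 = {0, 3, 5, 6}  B4 = {2, 3, 5, 6}
Tree: B1–B2, B2–B3, B3–B4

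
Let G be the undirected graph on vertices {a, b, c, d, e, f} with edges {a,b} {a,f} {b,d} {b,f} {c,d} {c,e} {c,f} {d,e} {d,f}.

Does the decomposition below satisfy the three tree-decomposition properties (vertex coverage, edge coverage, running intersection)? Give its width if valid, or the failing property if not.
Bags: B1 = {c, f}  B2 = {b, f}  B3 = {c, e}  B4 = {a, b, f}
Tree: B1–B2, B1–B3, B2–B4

No — vertex d appears in no bag.

A tree decomposition must satisfy three properties: every vertex lies in some bag; for every edge, both endpoints lie together in some bag; and for every vertex, the bags containing it form a connected subtree. Here vertex d appears in no bag, so the decomposition is invalid.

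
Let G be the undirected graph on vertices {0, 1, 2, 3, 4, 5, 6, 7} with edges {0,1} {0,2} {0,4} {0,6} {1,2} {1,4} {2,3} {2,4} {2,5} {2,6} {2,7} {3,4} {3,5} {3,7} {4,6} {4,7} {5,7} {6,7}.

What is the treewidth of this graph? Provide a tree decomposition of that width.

Treewidth 3.
Bags: B1 = {0, 2, 4, 6}  B2 = {0, 1, 2, 4}  B3 = {2, 4, 6, 7}  B4 = {2, 3, 4, 7}  B5 = {2, 3, 5, 7}
Tree: B1–B2, B1–B3, B3–B4, B4–B5

Each bag holds 4 vertices, so the decomposition has width 3, which upper-bounds the treewidth. Conversely, {0, 1, 2, 4} is a clique of size 4, and the vertices of any clique must share a bag in every tree decomposition; so some bag has ≥ 4 vertices and tw(G) ≥ 3. Combining the bounds, tw(G) = 3.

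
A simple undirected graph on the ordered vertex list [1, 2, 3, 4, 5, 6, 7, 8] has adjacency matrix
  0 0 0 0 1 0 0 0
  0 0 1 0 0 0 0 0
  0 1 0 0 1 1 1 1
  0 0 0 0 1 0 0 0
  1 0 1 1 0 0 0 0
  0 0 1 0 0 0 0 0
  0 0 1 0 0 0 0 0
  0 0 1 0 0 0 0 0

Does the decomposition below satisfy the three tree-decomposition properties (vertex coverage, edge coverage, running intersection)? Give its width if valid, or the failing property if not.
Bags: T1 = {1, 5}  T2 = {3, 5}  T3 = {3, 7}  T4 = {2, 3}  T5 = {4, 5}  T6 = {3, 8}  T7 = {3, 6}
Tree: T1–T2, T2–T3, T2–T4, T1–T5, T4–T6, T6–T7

Vertex coverage: the bags together contain {1, 2, 3, 4, 5, 6, 7, 8}, the full vertex set. Edge coverage: each edge of G has both endpoints in at least one bag. Running intersection: for every vertex, the bags containing it form a connected subtree. All three properties hold, so this is a valid tree decomposition of width max|bag| − 1 = 1, and hence tw(G) ≤ 1.

Yes; width 1.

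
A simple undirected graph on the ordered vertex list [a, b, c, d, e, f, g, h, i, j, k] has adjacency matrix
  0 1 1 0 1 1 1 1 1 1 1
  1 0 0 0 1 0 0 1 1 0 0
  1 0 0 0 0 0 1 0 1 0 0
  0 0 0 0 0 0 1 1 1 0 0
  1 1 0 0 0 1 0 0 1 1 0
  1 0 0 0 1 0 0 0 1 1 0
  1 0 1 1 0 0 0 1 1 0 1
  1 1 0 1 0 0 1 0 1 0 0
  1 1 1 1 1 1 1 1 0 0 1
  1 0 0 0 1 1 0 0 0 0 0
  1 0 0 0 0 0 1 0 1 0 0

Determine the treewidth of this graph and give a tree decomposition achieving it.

Each bag holds 4 vertices, so the decomposition has width 3, which upper-bounds the treewidth. On the other hand G contains the 4-clique {a, e, f, j}. A clique must lie in a single bag of any decomposition, so no decomposition can have width below 3. The upper and lower bounds meet at 3, so that is the treewidth.

Treewidth 3.
One optimal decomposition is:
Bags: B1 = {a, g, h, i}  B2 = {a, b, h, i}  B3 = {a, b, e, i}  B4 = {a, c, g, i}  B5 = {a, g, i, k}  B6 = {d, g, h, i}  B7 = {a, e, f, i}  B8 = {a, e, f, j}
Tree: B1–B2, B2–B3, B1–B4, B1–B5, B1–B6, B3–B7, B7–B8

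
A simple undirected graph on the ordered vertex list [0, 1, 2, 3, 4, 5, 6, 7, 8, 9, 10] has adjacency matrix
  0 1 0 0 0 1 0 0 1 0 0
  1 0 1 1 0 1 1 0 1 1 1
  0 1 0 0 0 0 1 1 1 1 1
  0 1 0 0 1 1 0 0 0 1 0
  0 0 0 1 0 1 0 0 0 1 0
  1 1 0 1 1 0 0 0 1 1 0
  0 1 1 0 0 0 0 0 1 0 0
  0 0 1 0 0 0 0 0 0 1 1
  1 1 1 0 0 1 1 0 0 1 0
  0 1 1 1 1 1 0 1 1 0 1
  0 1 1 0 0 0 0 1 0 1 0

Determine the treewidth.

3

A width-3 tree decomposition is:
Bags: B1 = {1, 2, 8, 9}  B2 = {1, 5, 8, 9}  B3 = {1, 3, 5, 9}  B4 = {1, 2, 9, 10}  B5 = {0, 1, 5, 8}  B6 = {2, 7, 9, 10}  B7 = {1, 2, 6, 8}  B8 = {3, 4, 5, 9}
Tree: B1–B2, B2–B3, B1–B4, B2–B5, B4–B6, B1–B7, B3–B8
Every bag has size at most 4, so the width is 4 − 1 = 3 and tw(G) ≤ 3. On the other hand G contains the 4-clique {0, 1, 5, 8}. A clique must lie in a single bag of any decomposition, so no decomposition can have width below 3. Hence tw(G) = 3 exactly.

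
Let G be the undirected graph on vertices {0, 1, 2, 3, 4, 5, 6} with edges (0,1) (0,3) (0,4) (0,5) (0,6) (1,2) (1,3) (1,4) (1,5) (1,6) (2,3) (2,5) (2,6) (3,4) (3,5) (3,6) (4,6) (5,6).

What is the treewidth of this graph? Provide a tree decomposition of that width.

Treewidth 4.
Bags: B1 = {0, 1, 3, 5, 6}  B2 = {1, 2, 3, 5, 6}  B3 = {0, 1, 3, 4, 6}
Tree: B1–B2, B1–B3

Every bag has size at most 5, so the width is 5 − 1 = 4 and tw(G) ≤ 4. For the lower bound, the 5 vertices {0, 1, 3, 4, 6} are pairwise adjacent, and any tree decomposition puts a clique entirely inside one bag — forcing width ≥ 4. The upper and lower bounds meet at 4, so that is the treewidth.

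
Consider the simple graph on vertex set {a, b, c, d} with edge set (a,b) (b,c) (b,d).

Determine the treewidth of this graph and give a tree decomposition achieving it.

The largest bag has 2 vertices, giving width 1; this decomposition certifies tw(G) ≤ 1. G has an edge, so its treewidth is at least 1. Hence tw(G) = 1 exactly.

Treewidth 1.
One optimal decomposition is:
Bags: B1 = {b, d}  B2 = {a, b}  B3 = {b, c}
Tree: B1–B2, B1–B3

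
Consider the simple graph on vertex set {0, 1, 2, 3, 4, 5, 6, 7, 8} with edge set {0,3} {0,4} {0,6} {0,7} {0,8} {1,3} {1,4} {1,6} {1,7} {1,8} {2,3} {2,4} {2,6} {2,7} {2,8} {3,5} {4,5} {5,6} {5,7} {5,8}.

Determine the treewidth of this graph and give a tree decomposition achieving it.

Every bag has size at most 5, so the width is 5 − 1 = 4 and tw(G) ≤ 4. For the lower bound: the 5 vertex sets {2,3}, {1,4}, {5,8}, {0}, {6} are disjoint, each induces a connected subgraph, and every pair is joined by at least one edge of G. Contracting each set to a single vertex therefore yields K_{5} as a minor, and since treewidth is minor-monotone, tw(G) ≥ tw(K_{5}) = 4. Hence tw(G) = 4 exactly.

Treewidth 4.
One optimal decomposition is:
Bags: B1 = {0, 1, 2, 3, 5}  B2 = {0, 1, 2, 4, 5}  B3 = {0, 1, 2, 5, 8}  B4 = {0, 1, 2, 5, 6}  B5 = {0, 1, 2, 5, 7}
Tree: B1–B2, B2–B3, B3–B4, B4–B5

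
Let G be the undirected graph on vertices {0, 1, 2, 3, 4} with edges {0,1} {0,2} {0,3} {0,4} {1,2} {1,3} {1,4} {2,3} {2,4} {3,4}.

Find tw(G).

A width-4 tree decomposition is:
Bags: B1 = {0, 1, 2, 3, 4}
Tree: (single bag)
A single bag containing all 5 vertices is trivially a valid decomposition of width 4. Conversely, {0, 1, 2, 3, 4} is a clique of size 5, and the vertices of any clique must share a bag in every tree decomposition; so some bag has ≥ 5 vertices and tw(G) ≥ 4. The upper and lower bounds meet at 4, so that is the treewidth.

4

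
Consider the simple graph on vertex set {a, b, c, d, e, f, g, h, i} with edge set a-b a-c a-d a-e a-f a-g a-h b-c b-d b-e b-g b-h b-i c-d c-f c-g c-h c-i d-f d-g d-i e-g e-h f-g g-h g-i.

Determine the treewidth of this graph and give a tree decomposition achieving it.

Each bag holds 5 vertices, so the decomposition has width 4, which upper-bounds the treewidth. Conversely, {a, c, d, f, g} is a clique of size 5, and the vertices of any clique must share a bag in every tree decomposition; so some bag has ≥ 5 vertices and tw(G) ≥ 4. Combining the bounds, tw(G) = 4.

Treewidth 4.
One optimal decomposition is:
Bags: B1 = {a, b, c, d, g}  B2 = {a, b, c, g, h}  B3 = {a, b, e, g, h}  B4 = {a, c, d, f, g}  B5 = {b, c, d, g, i}
Tree: B1–B2, B2–B3, B1–B4, B1–B5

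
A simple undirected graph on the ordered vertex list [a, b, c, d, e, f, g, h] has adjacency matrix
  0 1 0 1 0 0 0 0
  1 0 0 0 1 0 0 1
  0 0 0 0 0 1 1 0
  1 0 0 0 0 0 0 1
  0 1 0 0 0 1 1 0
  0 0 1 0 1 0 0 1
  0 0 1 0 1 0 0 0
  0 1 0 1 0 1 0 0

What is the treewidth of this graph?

A width-2 tree decomposition is:
Bags: B1 = {c, f, g}  B2 = {e, f, g}  B3 = {e, f, h}  B4 = {b, e, h}  B5 = {b, d, h}  B6 = {a, b, d}
Tree: B1–B2, B2–B3, B3–B4, B4–B5, B5–B6
Every bag has size at most 3, so the width is 3 − 1 = 2 and tw(G) ≤ 2. The edges c–g–e–f–c form a cycle, so G is not a tree and its treewidth is at least 2. Hence tw(G) = 2 exactly.

2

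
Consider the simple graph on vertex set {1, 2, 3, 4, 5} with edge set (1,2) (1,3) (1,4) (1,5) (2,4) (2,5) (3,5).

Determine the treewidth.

A width-2 tree decomposition is:
Bags: B1 = {1, 3, 5}  B2 = {1, 2, 5}  B3 = {1, 2, 4}
Tree: B1–B2, B2–B3
Every bag has size at most 3, so the width is 3 − 1 = 2 and tw(G) ≤ 2. For the lower bound, the 3 vertices {1, 2, 4} are pairwise adjacent, and any tree decomposition puts a clique entirely inside one bag — forcing width ≥ 2. Hence tw(G) = 2 exactly.

2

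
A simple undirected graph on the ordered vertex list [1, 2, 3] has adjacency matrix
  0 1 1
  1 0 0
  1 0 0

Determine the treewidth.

A width-1 tree decomposition is:
Bags: B1 = {1, 2}  B2 = {1, 3}
Tree: B1–B2
Each bag holds 2 vertices, so the decomposition has width 1, which upper-bounds the treewidth. G has an edge, so its treewidth is at least 1. Hence tw(G) = 1 exactly.

1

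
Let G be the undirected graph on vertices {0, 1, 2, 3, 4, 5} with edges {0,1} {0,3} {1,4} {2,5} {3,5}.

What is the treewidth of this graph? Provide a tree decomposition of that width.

Every bag has size at most 2, so the width is 2 − 1 = 1 and tw(G) ≤ 1. Any graph with an edge has treewidth ≥ 1, and G has the edge 4–1. Combining the bounds, tw(G) = 1.

Treewidth 1.
One optimal decomposition is:
Bags: B1 = {1, 4}  B2 = {0, 1}  B3 = {0, 3}  B4 = {3, 5}  B5 = {2, 5}
Tree: B1–B2, B2–B3, B3–B4, B4–B5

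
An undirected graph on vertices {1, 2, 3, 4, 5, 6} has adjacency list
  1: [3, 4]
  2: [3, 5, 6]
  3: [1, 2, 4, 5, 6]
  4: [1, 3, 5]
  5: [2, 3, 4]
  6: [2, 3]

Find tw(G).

A width-2 tree decomposition is:
Bags: B1 = {2, 3, 5}  B2 = {2, 3, 6}  B3 = {3, 4, 5}  B4 = {1, 3, 4}
Tree: B1–B2, B1–B3, B3–B4
The largest bag has 3 vertices, giving width 2; this decomposition certifies tw(G) ≤ 2. For the lower bound, the 3 vertices {1, 3, 4} are pairwise adjacent, and any tree decomposition puts a clique entirely inside one bag — forcing width ≥ 2. Hence tw(G) = 2 exactly.

2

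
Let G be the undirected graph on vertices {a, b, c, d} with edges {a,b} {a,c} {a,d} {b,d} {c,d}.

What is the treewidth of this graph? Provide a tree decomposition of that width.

Treewidth 2.
One optimal decomposition is:
Bags: B1 = {a, b, d}  B2 = {a, c, d}
Tree: B1–B2

The largest bag has 3 vertices, giving width 2; this decomposition certifies tw(G) ≤ 2. On the other hand G contains the 3-clique {a, c, d}. A clique must lie in a single bag of any decomposition, so no decomposition can have width below 2. Therefore the treewidth is 2.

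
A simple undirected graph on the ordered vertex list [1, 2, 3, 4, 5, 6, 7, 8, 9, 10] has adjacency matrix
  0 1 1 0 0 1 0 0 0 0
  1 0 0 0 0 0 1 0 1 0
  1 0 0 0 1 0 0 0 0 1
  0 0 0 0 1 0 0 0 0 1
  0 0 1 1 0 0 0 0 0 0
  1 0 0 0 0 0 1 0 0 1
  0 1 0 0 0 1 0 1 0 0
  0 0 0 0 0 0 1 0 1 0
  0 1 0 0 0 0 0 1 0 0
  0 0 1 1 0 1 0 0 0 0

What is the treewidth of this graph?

2

A width-2 tree decomposition is:
Bags: B1 = {2, 8, 9}  B2 = {2, 7, 8}  B3 = {1, 2, 7}  B4 = {1, 6, 7}  B5 = {1, 3, 6}  B6 = {3, 6, 10}  B7 = {3, 5, 10}  B8 = {4, 5, 10}
Tree: B1–B2, B2–B3, B3–B4, B4–B5, B5–B6, B6–B7, B7–B8
The largest bag has 3 vertices, giving width 2; this decomposition certifies tw(G) ≤ 2. The edges 9–8–7–2–9 form a cycle, so G is not a tree and its treewidth is at least 2. Therefore the treewidth is 2.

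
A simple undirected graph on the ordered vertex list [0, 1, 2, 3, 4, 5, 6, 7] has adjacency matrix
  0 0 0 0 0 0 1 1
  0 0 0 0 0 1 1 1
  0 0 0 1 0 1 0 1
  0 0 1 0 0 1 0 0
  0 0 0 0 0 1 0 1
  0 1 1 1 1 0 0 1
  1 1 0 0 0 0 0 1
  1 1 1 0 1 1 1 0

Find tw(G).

2

A width-2 tree decomposition is:
Bags: B1 = {2, 5, 7}  B2 = {4, 5, 7}  B3 = {2, 3, 5}  B4 = {1, 5, 7}  B5 = {1, 6, 7}  B6 = {0, 6, 7}
Tree: B1–B2, B1–B3, B2–B4, B4–B5, B5–B6
Each bag holds 3 vertices, so the decomposition has width 2, which upper-bounds the treewidth. On the other hand G contains the 3-clique {2, 3, 5}. A clique must lie in a single bag of any decomposition, so no decomposition can have width below 2. Combining the bounds, tw(G) = 2.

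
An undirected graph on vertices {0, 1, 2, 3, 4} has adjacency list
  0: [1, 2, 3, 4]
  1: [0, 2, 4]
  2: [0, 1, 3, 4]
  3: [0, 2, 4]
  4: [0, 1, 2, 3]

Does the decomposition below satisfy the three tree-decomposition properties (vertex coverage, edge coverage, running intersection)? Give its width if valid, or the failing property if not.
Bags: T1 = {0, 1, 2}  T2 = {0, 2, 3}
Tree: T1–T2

A tree decomposition must satisfy three properties: every vertex lies in some bag; for every edge, both endpoints lie together in some bag; and for every vertex, the bags containing it form a connected subtree. Here vertex 4 appears in no bag, so the decomposition is invalid.

No — vertex 4 appears in no bag.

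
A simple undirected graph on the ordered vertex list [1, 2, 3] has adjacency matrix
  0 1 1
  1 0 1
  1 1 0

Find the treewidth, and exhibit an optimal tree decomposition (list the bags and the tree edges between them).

Treewidth 2.
Bags: B1 = {1, 2, 3}
Tree: (single bag)

With just one bag of size 3, the width is 3 − 1 = 2, so tw(G) ≤ 2. On the other hand G contains the 3-clique {1, 2, 3}. A clique must lie in a single bag of any decomposition, so no decomposition can have width below 2. Therefore the treewidth is 2.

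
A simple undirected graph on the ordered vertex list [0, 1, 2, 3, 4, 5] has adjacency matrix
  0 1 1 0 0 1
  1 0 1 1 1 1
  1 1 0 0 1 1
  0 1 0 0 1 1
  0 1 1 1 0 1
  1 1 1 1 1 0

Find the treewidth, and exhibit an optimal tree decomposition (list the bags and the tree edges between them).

Each bag holds 4 vertices, so the decomposition has width 3, which upper-bounds the treewidth. Conversely, {0, 1, 2, 5} is a clique of size 4, and the vertices of any clique must share a bag in every tree decomposition; so some bag has ≥ 4 vertices and tw(G) ≥ 3. The upper and lower bounds meet at 3, so that is the treewidth.

Treewidth 3.
One optimal decomposition is:
Bags: B1 = {0, 1, 2, 5}  B2 = {1, 2, 4, 5}  B3 = {1, 3, 4, 5}
Tree: B1–B2, B2–B3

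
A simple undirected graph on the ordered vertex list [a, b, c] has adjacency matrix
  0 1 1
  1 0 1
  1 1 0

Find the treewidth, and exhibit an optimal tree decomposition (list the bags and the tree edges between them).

Treewidth 2.
One such decomposition:
Bags: B1 = {a, b, c}
Tree: (single bag)

A single bag containing all 3 vertices is trivially a valid decomposition of width 2. For the lower bound, the 3 vertices {a, b, c} are pairwise adjacent, and any tree decomposition puts a clique entirely inside one bag — forcing width ≥ 2. The upper and lower bounds meet at 2, so that is the treewidth.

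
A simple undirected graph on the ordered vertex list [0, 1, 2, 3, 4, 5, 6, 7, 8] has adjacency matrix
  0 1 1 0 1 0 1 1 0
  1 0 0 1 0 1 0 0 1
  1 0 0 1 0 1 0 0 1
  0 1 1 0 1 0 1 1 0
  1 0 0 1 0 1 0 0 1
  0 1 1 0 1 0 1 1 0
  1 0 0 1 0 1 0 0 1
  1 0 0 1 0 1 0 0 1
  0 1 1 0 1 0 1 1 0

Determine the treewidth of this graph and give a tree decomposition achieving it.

Treewidth 4.
One optimal decomposition is:
Bags: B1 = {0, 3, 5, 6, 8}  B2 = {0, 3, 4, 5, 8}  B3 = {0, 3, 5, 7, 8}  B4 = {0, 1, 3, 5, 8}  B5 = {0, 2, 3, 5, 8}
Tree: B1–B2, B2–B3, B3–B4, B4–B5

Each bag holds 5 vertices, so the decomposition has width 4, which upper-bounds the treewidth. For the lower bound: the 5 vertex sets {6,8}, {4,5}, {3,7}, {0}, {1} are disjoint, each induces a connected subgraph, and every pair is joined by at least one edge of G. Contracting each set to a single vertex therefore yields K_{5} as a minor, and since treewidth is minor-monotone, tw(G) ≥ tw(K_{5}) = 4. Therefore the treewidth is 4.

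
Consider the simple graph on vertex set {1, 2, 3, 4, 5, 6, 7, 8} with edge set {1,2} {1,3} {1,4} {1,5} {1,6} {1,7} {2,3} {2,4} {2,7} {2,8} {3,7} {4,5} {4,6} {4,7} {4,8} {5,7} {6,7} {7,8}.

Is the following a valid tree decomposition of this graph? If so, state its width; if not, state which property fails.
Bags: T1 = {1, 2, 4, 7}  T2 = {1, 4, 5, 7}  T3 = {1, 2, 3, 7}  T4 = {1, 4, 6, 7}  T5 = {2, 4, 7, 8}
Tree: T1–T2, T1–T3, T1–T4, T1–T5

Yes; width 3.

Checking the three conditions: (i) the bags cover all of {1, 2, 3, 4, 5, 6, 7, 8}; (ii) for each edge, some bag contains both endpoints; (iii) the bags containing any fixed vertex form a subtree. All hold, so the decomposition is valid with width 4 − 1 = 3.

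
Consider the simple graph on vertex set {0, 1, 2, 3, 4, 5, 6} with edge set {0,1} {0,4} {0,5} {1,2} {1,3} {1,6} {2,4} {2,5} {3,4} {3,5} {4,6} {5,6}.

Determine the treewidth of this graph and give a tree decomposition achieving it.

Each bag holds 4 vertices, so the decomposition has width 3, which upper-bounds the treewidth. For the lower bound: the 4 vertex sets {2,5}, {0,4}, {1}, {3} are disjoint, each induces a connected subgraph, and every pair is joined by at least one edge of G. Contracting each set to a single vertex therefore yields K_{4} as a minor, and since treewidth is minor-monotone, tw(G) ≥ tw(K_{4}) = 3. Combining the bounds, tw(G) = 3.

Treewidth 3.
One optimal decomposition is:
Bags: B1 = {1, 2, 4, 5}  B2 = {0, 1, 4, 5}  B3 = {1, 3, 4, 5}  B4 = {1, 4, 5, 6}
Tree: B1–B2, B2–B3, B3–B4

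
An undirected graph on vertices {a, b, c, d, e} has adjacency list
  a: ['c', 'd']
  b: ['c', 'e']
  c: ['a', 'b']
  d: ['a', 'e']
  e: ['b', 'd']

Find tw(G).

A width-2 tree decomposition is:
Bags: B1 = {a, c, d}  B2 = {b, c, d}  B3 = {b, d, e}
Tree: B1–B2, B2–B3
The largest bag has 3 vertices, giving width 2; this decomposition certifies tw(G) ≤ 2. Since d–a–c–b–e–d is a cycle in G, G is not acyclic. Forests are exactly the graphs of treewidth ≤ 1, so tw(G) ≥ 2. Combining the bounds, tw(G) = 2.

2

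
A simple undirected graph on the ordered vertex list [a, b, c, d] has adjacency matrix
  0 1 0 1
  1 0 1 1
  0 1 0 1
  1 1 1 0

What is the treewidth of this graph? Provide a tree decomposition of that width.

Treewidth 2.
Bags: B1 = {b, c, d}  B2 = {a, b, d}
Tree: B1–B2

Each bag holds 3 vertices, so the decomposition has width 2, which upper-bounds the treewidth. On the other hand G contains the 3-clique {b, c, d}. A clique must lie in a single bag of any decomposition, so no decomposition can have width below 2. The upper and lower bounds meet at 2, so that is the treewidth.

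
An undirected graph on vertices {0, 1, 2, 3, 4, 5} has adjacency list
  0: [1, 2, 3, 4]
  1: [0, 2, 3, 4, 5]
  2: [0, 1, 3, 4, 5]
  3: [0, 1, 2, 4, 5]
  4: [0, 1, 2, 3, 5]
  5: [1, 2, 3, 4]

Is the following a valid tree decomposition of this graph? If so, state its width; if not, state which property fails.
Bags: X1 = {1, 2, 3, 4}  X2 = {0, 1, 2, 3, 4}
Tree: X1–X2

No — vertex 5 appears in no bag.

A tree decomposition must satisfy three properties: every vertex lies in some bag; for every edge, both endpoints lie together in some bag; and for every vertex, the bags containing it form a connected subtree. Here vertex 5 appears in no bag, so the decomposition is invalid.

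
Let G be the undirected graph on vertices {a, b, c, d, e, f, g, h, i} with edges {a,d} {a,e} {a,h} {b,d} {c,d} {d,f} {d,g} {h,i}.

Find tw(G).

A width-1 tree decomposition is:
Bags: B1 = {d, g}  B2 = {c, d}  B3 = {a, d}  B4 = {a, h}  B5 = {h, i}  B6 = {a, e}  B7 = {d, f}  B8 = {b, d}
Tree: B1–B2, B2–B3, B3–B4, B4–B5, B4–B6, B1–B7, B3–B8
Each bag holds 2 vertices, so the decomposition has width 1, which upper-bounds the treewidth. Since G has at least one edge (e.g. g–d), it is not an edgeless graph, so tw(G) ≥ 1. Combining the bounds, tw(G) = 1.

1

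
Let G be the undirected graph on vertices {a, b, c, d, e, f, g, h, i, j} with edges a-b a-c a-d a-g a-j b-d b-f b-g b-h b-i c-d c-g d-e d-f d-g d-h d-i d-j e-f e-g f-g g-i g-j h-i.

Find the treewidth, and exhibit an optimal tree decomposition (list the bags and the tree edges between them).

The largest bag has 4 vertices, giving width 3; this decomposition certifies tw(G) ≤ 3. On the other hand G contains the 4-clique {a, d, g, j}. A clique must lie in a single bag of any decomposition, so no decomposition can have width below 3. Hence tw(G) = 3 exactly.

Treewidth 3.
One such decomposition:
Bags: B1 = {b, d, g, i}  B2 = {a, b, d, g}  B3 = {b, d, f, g}  B4 = {b, d, h, i}  B5 = {a, c, d, g}  B6 = {d, e, f, g}  B7 = {a, d, g, j}
Tree: B1–B2, B1–B3, B1–B4, B2–B5, B3–B6, B5–B7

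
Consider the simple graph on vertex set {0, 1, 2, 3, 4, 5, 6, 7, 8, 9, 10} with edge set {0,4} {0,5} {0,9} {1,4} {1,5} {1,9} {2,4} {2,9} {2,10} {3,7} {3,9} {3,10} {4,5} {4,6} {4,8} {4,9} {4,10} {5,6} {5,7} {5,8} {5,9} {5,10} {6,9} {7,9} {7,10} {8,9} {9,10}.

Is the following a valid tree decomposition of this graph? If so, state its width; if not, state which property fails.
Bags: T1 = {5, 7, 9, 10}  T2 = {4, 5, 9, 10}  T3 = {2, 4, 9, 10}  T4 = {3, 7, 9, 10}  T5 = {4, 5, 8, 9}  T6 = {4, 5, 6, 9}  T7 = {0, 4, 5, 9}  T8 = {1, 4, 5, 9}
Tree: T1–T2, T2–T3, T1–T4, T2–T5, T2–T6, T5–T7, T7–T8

Checking the three conditions: (i) the bags cover all of {0, 1, 2, 3, 4, 5, 6, 7, 8, 9, 10}; (ii) for each edge, some bag contains both endpoints; (iii) the bags containing any fixed vertex form a subtree. All hold, so the decomposition is valid with width 4 − 1 = 3.

Yes; width 3.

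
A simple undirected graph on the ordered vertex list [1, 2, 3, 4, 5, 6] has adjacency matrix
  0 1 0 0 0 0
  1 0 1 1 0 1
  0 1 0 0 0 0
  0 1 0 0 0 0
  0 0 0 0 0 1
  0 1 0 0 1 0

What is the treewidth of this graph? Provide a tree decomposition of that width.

Each bag holds 2 vertices, so the decomposition has width 1, which upper-bounds the treewidth. Any graph with an edge has treewidth ≥ 1, and G has the edge 6–2. Hence tw(G) = 1 exactly.

Treewidth 1.
One optimal decomposition is:
Bags: B1 = {2, 6}  B2 = {2, 4}  B3 = {1, 2}  B4 = {5, 6}  B5 = {2, 3}
Tree: B1–B2, B1–B3, B1–B4, B2–B5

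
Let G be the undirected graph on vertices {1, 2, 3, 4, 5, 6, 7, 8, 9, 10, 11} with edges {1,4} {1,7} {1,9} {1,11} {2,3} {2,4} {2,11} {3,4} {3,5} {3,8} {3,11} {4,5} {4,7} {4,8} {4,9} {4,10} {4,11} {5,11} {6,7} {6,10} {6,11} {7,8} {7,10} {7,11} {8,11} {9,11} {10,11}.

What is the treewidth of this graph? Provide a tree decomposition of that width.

Every bag has size at most 4, so the width is 4 − 1 = 3 and tw(G) ≤ 3. Conversely, {1, 4, 9, 11} is a clique of size 4, and the vertices of any clique must share a bag in every tree decomposition; so some bag has ≥ 4 vertices and tw(G) ≥ 3. Therefore the treewidth is 3.

Treewidth 3.
One such decomposition:
Bags: B1 = {4, 7, 8, 11}  B2 = {3, 4, 8, 11}  B3 = {1, 4, 7, 11}  B4 = {4, 7, 10, 11}  B5 = {6, 7, 10, 11}  B6 = {3, 4, 5, 11}  B7 = {1, 4, 9, 11}  B8 = {2, 3, 4, 11}
Tree: B1–B2, B1–B3, B1–B4, B4–B5, B2–B6, B3–B7, B2–B8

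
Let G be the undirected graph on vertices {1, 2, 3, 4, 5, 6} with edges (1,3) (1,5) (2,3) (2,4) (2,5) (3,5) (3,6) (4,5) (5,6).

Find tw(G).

A width-2 tree decomposition is:
Bags: B1 = {2, 3, 5}  B2 = {2, 4, 5}  B3 = {1, 3, 5}  B4 = {3, 5, 6}
Tree: B1–B2, B1–B3, B3–B4
Every bag has size at most 3, so the width is 3 − 1 = 2 and tw(G) ≤ 2. For the lower bound, the 3 vertices {1, 3, 5} are pairwise adjacent, and any tree decomposition puts a clique entirely inside one bag — forcing width ≥ 2. The upper and lower bounds meet at 2, so that is the treewidth.

2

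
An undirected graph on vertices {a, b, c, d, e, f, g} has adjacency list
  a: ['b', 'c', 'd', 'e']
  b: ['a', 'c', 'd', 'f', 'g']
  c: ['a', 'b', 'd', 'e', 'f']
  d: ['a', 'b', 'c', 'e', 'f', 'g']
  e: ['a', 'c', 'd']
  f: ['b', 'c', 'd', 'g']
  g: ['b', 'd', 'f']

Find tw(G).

A width-3 tree decomposition is:
Bags: B1 = {a, b, c, d}  B2 = {b, c, d, f}  B3 = {a, c, d, e}  B4 = {b, d, f, g}
Tree: B1–B2, B1–B3, B2–B4
Every bag has size at most 4, so the width is 4 − 1 = 3 and tw(G) ≤ 3. Conversely, {a, c, d, e} is a clique of size 4, and the vertices of any clique must share a bag in every tree decomposition; so some bag has ≥ 4 vertices and tw(G) ≥ 3. Therefore the treewidth is 3.

3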